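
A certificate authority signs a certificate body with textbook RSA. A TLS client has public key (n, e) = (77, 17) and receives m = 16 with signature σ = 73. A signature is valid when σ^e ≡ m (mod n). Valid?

σ^2 ≡ 73^2 = 5329 ≡ 16
σ^4 ≡ 16^2 = 256 ≡ 25
σ^8 ≡ 25^2 = 625 ≡ 9
σ^16 ≡ 9^2 = 81 ≡ 4
17 = 16 + 1, so σ^17 ≡ 4·73 ≡ 61 (mod 77)
The recovered value 61 does not match the digest 16.

no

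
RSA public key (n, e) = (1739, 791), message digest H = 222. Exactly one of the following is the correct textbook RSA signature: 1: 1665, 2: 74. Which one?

Candidate 1: 1665^2 = 2772225 ≡ 259; 1665^4 ≡ 259^2 = 67081 ≡ 999; 1665^8 ≡ 999^2 = 998001 ≡ 1554; 1665^16 ≡ 1554^2 = 2414916 ≡ 1184; 1665^32 ≡ 1184^2 = 1401856 ≡ 222; 1665^64 ≡ 222^2 = 49284 ≡ 592; 1665^128 ≡ 592^2 = 350464 ≡ 925; 1665^256 ≡ 925^2 = 855625 ≡ 37; 1665^512 ≡ 37^2 = 1369; 791 = 512 + 256 + 16 + 4 + 2 + 1, so 1665^791 ≡ 1369·37·1184·999·259·1665 ≡ 1517 (mod 1739)
Candidate 2: 74^2 = 5476 ≡ 259; 74^4 ≡ 259^2 = 67081 ≡ 999; 74^8 ≡ 999^2 = 998001 ≡ 1554; 74^16 ≡ 1554^2 = 2414916 ≡ 1184; 74^32 ≡ 1184^2 = 1401856 ≡ 222; 74^64 ≡ 222^2 = 49284 ≡ 592; 74^128 ≡ 592^2 = 350464 ≡ 925; 74^256 ≡ 925^2 = 855625 ≡ 37; 74^512 ≡ 37^2 = 1369; 791 = 512 + 256 + 16 + 4 + 2 + 1, so 74^791 ≡ 1369·37·1184·999·259·74 ≡ 222 (mod 1739)
  → matches H = 222

2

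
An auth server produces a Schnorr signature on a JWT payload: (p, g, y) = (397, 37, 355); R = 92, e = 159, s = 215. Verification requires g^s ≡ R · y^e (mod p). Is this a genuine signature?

g^s mod p:
Squares mod 397: 37^1≡37, 37^2≡178, 37^4≡321, 37^8≡218, 37^16≡281, 37^32≡355, 37^64≡176, 37^128≡10
215 = 128 + 64 + 16 + 4 + 2 + 1, so 37^215 ≡ 10·176·281·321·178·37 ≡ 75 (mod 397)
R · y^e mod p:
Squares mod 397: 355^1≡355, 355^2≡176, 355^4≡10, 355^8≡100, 355^16≡75, 355^32≡67, 355^64≡122, 355^128≡195
159 = 128 + 16 + 8 + 4 + 2 + 1, so 355^159 ≡ 195·75·100·10·176·355 ≡ 171 (mod 397)
92·171 = 15732 ≡ 249 (mod 397)
75 ≠ 249; the check fails.

forged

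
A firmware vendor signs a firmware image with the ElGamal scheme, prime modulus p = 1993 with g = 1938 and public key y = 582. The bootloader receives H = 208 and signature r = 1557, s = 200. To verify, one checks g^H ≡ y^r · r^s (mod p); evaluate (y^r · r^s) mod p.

582^1557 mod 1993 = 729
1557^200 mod 1993 = 872
y^r · r^s ≡ 729·872 = 635688 ≡ 1914 (mod 1993)

1914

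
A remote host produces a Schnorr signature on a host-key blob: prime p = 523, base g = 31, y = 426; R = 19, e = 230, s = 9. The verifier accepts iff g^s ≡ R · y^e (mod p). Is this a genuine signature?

g^s mod p:
31^2 = 961 ≡ 438
31^4 ≡ 438^2 = 191844 ≡ 426
31^8 ≡ 426^2 = 181476 ≡ 518
9 = 8 + 1, so 31^9 ≡ 518·31 ≡ 368 (mod 523)
R · y^e mod p:
426^2 = 181476 ≡ 518
426^4 ≡ 518^2 = 268324 ≡ 25
426^8 ≡ 25^2 = 625 ≡ 102
426^16 ≡ 102^2 = 10404 ≡ 467
426^32 ≡ 467^2 = 218089 ≡ 521
426^64 ≡ 521^2 = 271441 ≡ 4
426^128 ≡ 4^2 = 16
230 = 128 + 64 + 32 + 4 + 2, so 426^230 ≡ 16·4·521·25·518 ≡ 310 (mod 523)
19·310 = 5890 ≡ 137 (mod 523)
368 ≠ 137; the check fails.

forged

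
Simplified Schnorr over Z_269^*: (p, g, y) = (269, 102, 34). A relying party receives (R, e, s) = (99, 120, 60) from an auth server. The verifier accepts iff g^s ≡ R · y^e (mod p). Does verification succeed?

passes

g^s mod p:
Squares mod 269: 102^1≡102, 102^2≡182, 102^4≡37, 102^8≡24, 102^16≡38, 102^32≡99
60 = 32 + 16 + 8 + 4, so 102^60 ≡ 99·38·24·37 ≡ 214 (mod 269)
R · y^e mod p:
Squares mod 269: 34^1≡34, 34^2≡80, 34^4≡213, 34^8≡177, 34^16≡125, 34^32≡23, 34^64≡260
120 = 64 + 32 + 16 + 8, so 34^120 ≡ 260·23·125·177 ≡ 119 (mod 269)
99·119 = 11781 ≡ 214 (mod 269)
214 ≡ 214 (mod 269); signature holds.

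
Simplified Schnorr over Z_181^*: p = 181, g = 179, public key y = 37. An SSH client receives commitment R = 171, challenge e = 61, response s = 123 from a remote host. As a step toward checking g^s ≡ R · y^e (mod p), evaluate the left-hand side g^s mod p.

30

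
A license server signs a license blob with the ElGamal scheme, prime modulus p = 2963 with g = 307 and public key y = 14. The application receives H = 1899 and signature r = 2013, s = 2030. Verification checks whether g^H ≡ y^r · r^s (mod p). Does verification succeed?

fails

Left side g^H mod p:
307^2 = 94249 ≡ 2396
307^4 ≡ 2396^2 = 5740816 ≡ 1485
307^8 ≡ 1485^2 = 2205225 ≡ 753
307^16 ≡ 753^2 = 567009 ≡ 1076
307^32 ≡ 1076^2 = 1157776 ≡ 2206
307^64 ≡ 2206^2 = 4866436 ≡ 1190
307^128 ≡ 1190^2 = 1416100 ≡ 2749
307^256 ≡ 2749^2 = 7557001 ≡ 1351
307^512 ≡ 1351^2 = 1825201 ≡ 2956
307^1024 ≡ 2956^2 = 8737936 ≡ 49
1899 = 1024 + 512 + 256 + 64 + 32 + 8 + 2 + 1, so 307^1899 ≡ 49·2956·1351·1190·2206·753·2396·307 ≡ 291 (mod 2963)
Right side y^r · r^s mod p:
14^2 = 196
14^4 ≡ 196^2 = 38416 ≡ 2860
14^8 ≡ 2860^2 = 8179600 ≡ 1720
14^16 ≡ 1720^2 = 2958400 ≡ 1326
14^32 ≡ 1326^2 = 1758276 ≡ 1217
14^64 ≡ 1217^2 = 1481089 ≡ 2552
14^128 ≡ 2552^2 = 6512704 ≡ 30
14^256 ≡ 30^2 = 900
14^512 ≡ 900^2 = 810000 ≡ 1101
14^1024 ≡ 1101^2 = 1212201 ≡ 334
2013 = 1024 + 512 + 256 + 128 + 64 + 16 + 8 + 4 + 1, so 14^2013 ≡ 334·1101·900·30·2552·1326·1720·2860·14 ≡ 2835 (mod 2963)
2013^2 = 4052169 ≡ 1748
2013^4 ≡ 1748^2 = 3055504 ≡ 651
2013^8 ≡ 651^2 = 423801 ≡ 92
2013^16 ≡ 92^2 = 8464 ≡ 2538
2013^32 ≡ 2538^2 = 6441444 ≡ 2845
2013^64 ≡ 2845^2 = 8094025 ≡ 2072
2013^128 ≡ 2072^2 = 4293184 ≡ 2760
2013^256 ≡ 2760^2 = 7617600 ≡ 2690
2013^512 ≡ 2690^2 = 7236100 ≡ 454
2013^1024 ≡ 454^2 = 206116 ≡ 1669
2030 = 1024 + 512 + 256 + 128 + 64 + 32 + 8 + 4 + 2, so 2013^2030 ≡ 1669·454·2690·2760·2072·2845·92·651·1748 ≡ 1112 (mod 2963)
2835·1112 = 3152520 ≡ 2851 (mod 2963)
291 ≠ 2851, so verification fails.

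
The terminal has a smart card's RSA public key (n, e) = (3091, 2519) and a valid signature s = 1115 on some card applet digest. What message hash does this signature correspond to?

718

s^2519 mod 3091 = 718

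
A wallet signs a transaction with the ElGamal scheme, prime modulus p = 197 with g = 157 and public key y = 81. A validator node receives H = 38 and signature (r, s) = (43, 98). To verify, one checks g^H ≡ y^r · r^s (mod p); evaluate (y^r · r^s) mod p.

150

81^2 = 6561 ≡ 60
81^4 ≡ 60^2 = 3600 ≡ 54
81^8 ≡ 54^2 = 2916 ≡ 158
81^16 ≡ 158^2 = 24964 ≡ 142
81^32 ≡ 142^2 = 20164 ≡ 70
43 = 32 + 8 + 2 + 1, so 81^43 ≡ 70·158·60·81 ≡ 150 (mod 197)
43^2 = 1849 ≡ 76
43^4 ≡ 76^2 = 5776 ≡ 63
43^8 ≡ 63^2 = 3969 ≡ 29
43^16 ≡ 29^2 = 841 ≡ 53
43^32 ≡ 53^2 = 2809 ≡ 51
43^64 ≡ 51^2 = 2601 ≡ 40
98 = 64 + 32 + 2, so 43^98 ≡ 40·51·76 ≡ 1 (mod 197)
y^r · r^s ≡ 150·1 = 150 ≡ 150 (mod 197)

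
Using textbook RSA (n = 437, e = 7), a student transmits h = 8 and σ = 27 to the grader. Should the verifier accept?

σ^2 ≡ 27^2 = 729 ≡ 292
σ^4 ≡ 292^2 = 85264 ≡ 49
7 = 4 + 2 + 1, so σ^7 ≡ 49·292·27 ≡ 8 (mod 437)
σ^7 mod 437 = 8 matches h.

accept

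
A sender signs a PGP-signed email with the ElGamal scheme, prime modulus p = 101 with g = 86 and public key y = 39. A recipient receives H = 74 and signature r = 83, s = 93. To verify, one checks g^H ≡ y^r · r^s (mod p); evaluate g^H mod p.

33

86^2 = 7396 ≡ 23
86^4 ≡ 23^2 = 529 ≡ 24
86^8 ≡ 24^2 = 576 ≡ 71
86^16 ≡ 71^2 = 5041 ≡ 92
86^32 ≡ 92^2 = 8464 ≡ 81
86^64 ≡ 81^2 = 6561 ≡ 97
74 = 64 + 8 + 2, so 86^74 ≡ 97·71·23 ≡ 33 (mod 101)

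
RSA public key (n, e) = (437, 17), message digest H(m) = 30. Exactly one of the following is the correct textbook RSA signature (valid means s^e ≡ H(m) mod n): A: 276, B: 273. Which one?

B

Candidate A: 276^2 = 76176 ≡ 138; 276^4 ≡ 138^2 = 19044 ≡ 253; 276^8 ≡ 253^2 = 64009 ≡ 207; 276^16 ≡ 207^2 = 42849 ≡ 23; 17 = 16 + 1, so 276^17 ≡ 23·276 ≡ 230 (mod 437)
Candidate B: 273^2 = 74529 ≡ 239; 273^4 ≡ 239^2 = 57121 ≡ 311; 273^8 ≡ 311^2 = 96721 ≡ 144; 273^16 ≡ 144^2 = 20736 ≡ 197; 17 = 16 + 1, so 273^17 ≡ 197·273 ≡ 30 (mod 437)
  → matches H(m) = 30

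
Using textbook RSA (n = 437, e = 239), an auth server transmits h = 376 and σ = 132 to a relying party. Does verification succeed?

σ^2 ≡ 132^2 = 17424 ≡ 381
σ^4 ≡ 381^2 = 145161 ≡ 77
σ^8 ≡ 77^2 = 5929 ≡ 248
σ^16 ≡ 248^2 = 61504 ≡ 324
σ^32 ≡ 324^2 = 104976 ≡ 96
σ^64 ≡ 96^2 = 9216 ≡ 39
σ^128 ≡ 39^2 = 1521 ≡ 210
239 = 128 + 64 + 32 + 8 + 4 + 2 + 1, so σ^239 ≡ 210·39·96·248·77·381·132 ≡ 189 (mod 437)
σ^239 mod 437 = 189, but h = 376.

fails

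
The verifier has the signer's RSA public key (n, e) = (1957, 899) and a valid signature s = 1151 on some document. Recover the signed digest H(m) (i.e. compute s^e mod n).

s^2 ≡ 1151^2 = 1324801 ≡ 1869
s^4 ≡ 1869^2 = 3493161 ≡ 1873
s^8 ≡ 1873^2 = 3508129 ≡ 1185
s^16 ≡ 1185^2 = 1404225 ≡ 1056
s^32 ≡ 1056^2 = 1115136 ≡ 1603
s^64 ≡ 1603^2 = 2569609 ≡ 68
s^128 ≡ 68^2 = 4624 ≡ 710
s^256 ≡ 710^2 = 504100 ≡ 1151
s^512 ≡ 1151^2 = 1324801 ≡ 1869
899 = 512 + 256 + 128 + 2 + 1, so s^899 ≡ 1869·1151·710·1869·1151 ≡ 1603 (mod 1957)

1603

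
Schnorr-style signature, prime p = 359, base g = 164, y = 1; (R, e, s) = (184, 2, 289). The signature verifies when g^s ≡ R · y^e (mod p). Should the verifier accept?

reject

g^s mod p:
Squares mod 359: 164^1≡164, 164^2≡330, 164^4≡123, 164^8≡51, 164^16≡88, 164^32≡205, 164^64≡22, 164^128≡125, 164^256≡188
289 = 256 + 32 + 1, so 164^289 ≡ 188·205·164 ≡ 6 (mod 359)
R · y^e mod p:
Squares mod 359: 1^1≡1, 1^2≡1
1^2 ≡ 1 (mod 359)
184·1 = 184 ≡ 184 (mod 359)
6 ≠ 184; the check fails.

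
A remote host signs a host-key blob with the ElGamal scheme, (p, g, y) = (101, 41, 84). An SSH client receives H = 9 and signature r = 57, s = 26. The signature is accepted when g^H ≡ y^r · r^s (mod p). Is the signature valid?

invalid

Left side g^H mod p:
41^2 = 1681 ≡ 65
41^4 ≡ 65^2 = 4225 ≡ 84
41^8 ≡ 84^2 = 7056 ≡ 87
9 = 8 + 1, so 41^9 ≡ 87·41 ≡ 32 (mod 101)
Right side y^r · r^s mod p:
84^2 = 7056 ≡ 87
84^4 ≡ 87^2 = 7569 ≡ 95
84^8 ≡ 95^2 = 9025 ≡ 36
84^16 ≡ 36^2 = 1296 ≡ 84
84^32 ≡ 84^2 = 7056 ≡ 87
57 = 32 + 16 + 8 + 1, so 84^57 ≡ 87·84·36·84 ≡ 87 (mod 101)
57^2 = 3249 ≡ 17
57^4 ≡ 17^2 = 289 ≡ 87
57^8 ≡ 87^2 = 7569 ≡ 95
57^16 ≡ 95^2 = 9025 ≡ 36
26 = 16 + 8 + 2, so 57^26 ≡ 36·95·17 ≡ 65 (mod 101)
87·65 = 5655 ≡ 100 (mod 101)
32 ≠ 100, so verification fails.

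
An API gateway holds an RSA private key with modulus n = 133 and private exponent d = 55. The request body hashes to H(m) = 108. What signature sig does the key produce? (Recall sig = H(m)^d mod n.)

108

(H(m))^2 ≡ 108^2 = 11664 ≡ 93
(H(m))^4 ≡ 93^2 = 8649 ≡ 4
(H(m))^8 ≡ 4^2 = 16
(H(m))^16 ≡ 16^2 = 256 ≡ 123
(H(m))^32 ≡ 123^2 = 15129 ≡ 100
55 = 32 + 16 + 4 + 2 + 1, so (H(m))^55 ≡ 100·123·4·93·108 ≡ 108 (mod 133)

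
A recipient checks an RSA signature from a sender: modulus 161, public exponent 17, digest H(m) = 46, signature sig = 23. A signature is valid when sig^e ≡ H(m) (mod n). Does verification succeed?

passes

Squares mod 161: sig^1≡23, sig^2≡46, sig^4≡23, sig^8≡46, sig^16≡23
17 = 16 + 1, so sig^17 ≡ 23·23 ≡ 46 (mod 161)
Since 46 equals the digest 46, verification succeeds.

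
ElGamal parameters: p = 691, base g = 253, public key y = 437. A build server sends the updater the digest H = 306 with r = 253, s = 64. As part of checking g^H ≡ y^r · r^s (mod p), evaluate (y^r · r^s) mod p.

Squares mod 691: 437^1≡437, 437^2≡253, 437^4≡437, 437^8≡253, 437^16≡437, 437^32≡253, 437^64≡437, 437^128≡253
253 = 128 + 64 + 32 + 16 + 8 + 4 + 1, so 437^253 ≡ 253·437·253·437·253·437·437 ≡ 437 (mod 691)
Squares mod 691: 253^1≡253, 253^2≡437, 253^4≡253, 253^8≡437, 253^16≡253, 253^32≡437, 253^64≡253
253^64 ≡ 253 (mod 691)
y^r · r^s ≡ 437·253 = 110561 ≡ 1 (mod 691)

1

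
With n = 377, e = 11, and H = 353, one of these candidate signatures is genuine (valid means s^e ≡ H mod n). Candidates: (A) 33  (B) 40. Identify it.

A

Candidate A: 33^2 = 1089 ≡ 335; 33^4 ≡ 335^2 = 112225 ≡ 256; 33^8 ≡ 256^2 = 65536 ≡ 315; 11 = 8 + 2 + 1, so 33^11 ≡ 315·335·33 ≡ 353 (mod 377)
  → matches H = 353
Candidate B: 40^2 = 1600 ≡ 92; 40^4 ≡ 92^2 = 8464 ≡ 170; 40^8 ≡ 170^2 = 28900 ≡ 248; 11 = 8 + 2 + 1, so 40^11 ≡ 248·92·40 ≡ 300 (mod 377)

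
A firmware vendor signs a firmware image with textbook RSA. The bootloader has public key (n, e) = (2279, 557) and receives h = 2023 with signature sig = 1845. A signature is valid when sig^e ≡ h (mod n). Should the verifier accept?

sig^2 ≡ 1845^2 = 3404025 ≡ 1478
sig^4 ≡ 1478^2 = 2184484 ≡ 1202
sig^8 ≡ 1202^2 = 1444804 ≡ 2197
sig^16 ≡ 2197^2 = 4826809 ≡ 2166
sig^32 ≡ 2166^2 = 4691556 ≡ 1374
sig^64 ≡ 1374^2 = 1887876 ≡ 864
sig^128 ≡ 864^2 = 746496 ≡ 1263
sig^256 ≡ 1263^2 = 1595169 ≡ 2148
sig^512 ≡ 2148^2 = 4613904 ≡ 1208
557 = 512 + 32 + 8 + 4 + 1, so sig^557 ≡ 1208·1374·2197·1202·1845 ≡ 2023 (mod 2279)
sig^557 mod 2279 = 2023 matches h.

accept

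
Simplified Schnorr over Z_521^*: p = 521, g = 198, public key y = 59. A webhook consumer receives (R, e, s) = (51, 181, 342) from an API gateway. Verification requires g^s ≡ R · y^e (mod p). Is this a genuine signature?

g^s mod p:
198^2 = 39204 ≡ 129
198^4 ≡ 129^2 = 16641 ≡ 490
198^8 ≡ 490^2 = 240100 ≡ 440
198^16 ≡ 440^2 = 193600 ≡ 309
198^32 ≡ 309^2 = 95481 ≡ 138
198^64 ≡ 138^2 = 19044 ≡ 288
198^128 ≡ 288^2 = 82944 ≡ 105
198^256 ≡ 105^2 = 11025 ≡ 84
342 = 256 + 64 + 16 + 4 + 2, so 198^342 ≡ 84·288·309·490·129 ≡ 254 (mod 521)
R · y^e mod p:
59^2 = 3481 ≡ 355
59^4 ≡ 355^2 = 126025 ≡ 464
59^8 ≡ 464^2 = 215296 ≡ 123
59^16 ≡ 123^2 = 15129 ≡ 20
59^32 ≡ 20^2 = 400
59^64 ≡ 400^2 = 160000 ≡ 53
59^128 ≡ 53^2 = 2809 ≡ 204
181 = 128 + 32 + 16 + 4 + 1, so 59^181 ≡ 204·400·20·464·59 ≡ 148 (mod 521)
51·148 = 7548 ≡ 254 (mod 521)
254 ≡ 254 (mod 521); signature holds.

genuine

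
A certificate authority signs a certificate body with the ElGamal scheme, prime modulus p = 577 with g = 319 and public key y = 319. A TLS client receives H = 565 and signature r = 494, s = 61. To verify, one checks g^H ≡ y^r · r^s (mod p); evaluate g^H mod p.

37

319^2 = 101761 ≡ 209
319^4 ≡ 209^2 = 43681 ≡ 406
319^8 ≡ 406^2 = 164836 ≡ 391
319^16 ≡ 391^2 = 152881 ≡ 553
319^32 ≡ 553^2 = 305809 ≡ 576
319^64 ≡ 576^2 = 331776 ≡ 1
319^128 ≡ 1^2 = 1
319^256 ≡ 1^2 = 1
319^512 ≡ 1^2 = 1
565 = 512 + 32 + 16 + 4 + 1, so 319^565 ≡ 1·576·553·406·319 ≡ 37 (mod 577)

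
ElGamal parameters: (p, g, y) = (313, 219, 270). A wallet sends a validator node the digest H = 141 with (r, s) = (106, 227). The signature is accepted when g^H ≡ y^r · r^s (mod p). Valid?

yes

Left side g^H mod p:
219^2 = 47961 ≡ 72
219^4 ≡ 72^2 = 5184 ≡ 176
219^8 ≡ 176^2 = 30976 ≡ 302
219^16 ≡ 302^2 = 91204 ≡ 121
219^32 ≡ 121^2 = 14641 ≡ 243
219^64 ≡ 243^2 = 59049 ≡ 205
219^128 ≡ 205^2 = 42025 ≡ 83
141 = 128 + 8 + 4 + 1, so 219^141 ≡ 83·302·176·219 ≡ 231 (mod 313)
Right side y^r · r^s mod p:
270^2 = 72900 ≡ 284
270^4 ≡ 284^2 = 80656 ≡ 215
270^8 ≡ 215^2 = 46225 ≡ 214
270^16 ≡ 214^2 = 45796 ≡ 98
270^32 ≡ 98^2 = 9604 ≡ 214
270^64 ≡ 214^2 = 45796 ≡ 98
106 = 64 + 32 + 8 + 2, so 270^106 ≡ 98·214·214·284 ≡ 54 (mod 313)
106^2 = 11236 ≡ 281
106^4 ≡ 281^2 = 78961 ≡ 85
106^8 ≡ 85^2 = 7225 ≡ 26
106^16 ≡ 26^2 = 676 ≡ 50
106^32 ≡ 50^2 = 2500 ≡ 309
106^64 ≡ 309^2 = 95481 ≡ 16
106^128 ≡ 16^2 = 256
227 = 128 + 64 + 32 + 2 + 1, so 106^227 ≡ 256·16·309·281·106 ≡ 126 (mod 313)
54·126 = 6804 ≡ 231 (mod 313)
231 ≡ 231 (mod 313), so the signature is genuine.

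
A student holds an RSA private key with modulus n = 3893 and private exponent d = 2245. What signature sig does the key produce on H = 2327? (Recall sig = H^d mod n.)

Squares mod 3893: H^1≡2327, H^2≡3659, H^4≡254, H^8≡2228, H^16≡409, H^32≡3775, H^64≡2245, H^128≡2483, H^256≡2670, H^512≡817, H^1024≡1786, H^2048≡1429
2245 = 2048 + 128 + 64 + 4 + 1, so H^2245 ≡ 1429·2483·2245·254·2327 ≡ 3606 (mod 3893)

3606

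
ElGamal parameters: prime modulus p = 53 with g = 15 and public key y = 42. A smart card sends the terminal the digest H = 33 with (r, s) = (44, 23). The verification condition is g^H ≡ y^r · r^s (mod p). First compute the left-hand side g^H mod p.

42

15^2 = 225 ≡ 13
15^4 ≡ 13^2 = 169 ≡ 10
15^8 ≡ 10^2 = 100 ≡ 47
15^16 ≡ 47^2 = 2209 ≡ 36
15^32 ≡ 36^2 = 1296 ≡ 24
33 = 32 + 1, so 15^33 ≡ 24·15 ≡ 42 (mod 53)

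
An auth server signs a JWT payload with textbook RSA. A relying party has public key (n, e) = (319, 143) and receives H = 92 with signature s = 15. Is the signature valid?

s^143 mod 319 = 185
185 ≠ 92, so verification fails.

invalid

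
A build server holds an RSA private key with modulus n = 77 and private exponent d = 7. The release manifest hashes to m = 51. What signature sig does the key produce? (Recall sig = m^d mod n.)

m^2 ≡ 51^2 = 2601 ≡ 60
m^4 ≡ 60^2 = 3600 ≡ 58
7 = 4 + 2 + 1, so m^7 ≡ 58·60·51 ≡ 72 (mod 77)

72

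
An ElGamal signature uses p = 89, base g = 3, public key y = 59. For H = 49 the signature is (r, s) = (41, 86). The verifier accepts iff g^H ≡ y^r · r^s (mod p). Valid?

yes

Left side g^H mod p:
Squares mod 89: 3^1≡3, 3^2≡9, 3^4≡81, 3^8≡64, 3^16≡2, 3^32≡4
49 = 32 + 16 + 1, so 3^49 ≡ 4·2·3 ≡ 24 (mod 89)
Right side y^r · r^s mod p:
Squares mod 89: 59^1≡59, 59^2≡10, 59^4≡11, 59^8≡32, 59^16≡45, 59^32≡67
41 = 32 + 8 + 1, so 59^41 ≡ 67·32·59 ≡ 27 (mod 89)
Squares mod 89: 41^1≡41, 41^2≡79, 41^4≡11, 41^8≡32, 41^16≡45, 41^32≡67, 41^64≡39
86 = 64 + 16 + 4 + 2, so 41^86 ≡ 39·45·11·79 ≡ 80 (mod 89)
27·80 = 2160 ≡ 24 (mod 89)
24 ≡ 24 (mod 89), so the signature is genuine.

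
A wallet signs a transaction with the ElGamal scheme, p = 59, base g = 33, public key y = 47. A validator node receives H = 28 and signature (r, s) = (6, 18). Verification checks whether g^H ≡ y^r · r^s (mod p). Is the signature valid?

valid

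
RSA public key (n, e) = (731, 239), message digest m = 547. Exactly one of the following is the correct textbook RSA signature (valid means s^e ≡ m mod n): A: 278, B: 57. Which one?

Candidate A: 278^2 = 77284 ≡ 529; 278^4 ≡ 529^2 = 279841 ≡ 599; 278^8 ≡ 599^2 = 358801 ≡ 611; 278^16 ≡ 611^2 = 373321 ≡ 511; 278^32 ≡ 511^2 = 261121 ≡ 154; 278^64 ≡ 154^2 = 23716 ≡ 324; 278^128 ≡ 324^2 = 104976 ≡ 443; 239 = 128 + 64 + 32 + 8 + 4 + 2 + 1, so 278^239 ≡ 443·324·154·611·599·529·278 ≡ 292 (mod 731)
Candidate B: 57^2 = 3249 ≡ 325; 57^4 ≡ 325^2 = 105625 ≡ 361; 57^8 ≡ 361^2 = 130321 ≡ 203; 57^16 ≡ 203^2 = 41209 ≡ 273; 57^32 ≡ 273^2 = 74529 ≡ 698; 57^64 ≡ 698^2 = 487204 ≡ 358; 57^128 ≡ 358^2 = 128164 ≡ 239; 239 = 128 + 64 + 32 + 8 + 4 + 2 + 1, so 57^239 ≡ 239·358·698·203·361·325·57 ≡ 547 (mod 731)
  → matches m = 547

B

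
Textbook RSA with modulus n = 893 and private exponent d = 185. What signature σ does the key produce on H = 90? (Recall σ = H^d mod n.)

H^2 ≡ 90^2 = 8100 ≡ 63
H^4 ≡ 63^2 = 3969 ≡ 397
H^8 ≡ 397^2 = 157609 ≡ 441
H^16 ≡ 441^2 = 194481 ≡ 700
H^32 ≡ 700^2 = 490000 ≡ 636
H^64 ≡ 636^2 = 404496 ≡ 860
H^128 ≡ 860^2 = 739600 ≡ 196
185 = 128 + 32 + 16 + 8 + 1, so H^185 ≡ 196·636·700·441·90 ≡ 466 (mod 893)

466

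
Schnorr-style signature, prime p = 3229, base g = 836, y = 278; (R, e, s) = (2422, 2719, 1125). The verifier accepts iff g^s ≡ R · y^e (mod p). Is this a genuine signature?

genuine

g^s mod p:
836^1125 mod 3229 = 1233
R · y^e mod p:
278^2719 mod 3229 = 1703
2422·1703 = 4124666 ≡ 1233 (mod 3229)
1233 ≡ 1233 (mod 3229); signature holds.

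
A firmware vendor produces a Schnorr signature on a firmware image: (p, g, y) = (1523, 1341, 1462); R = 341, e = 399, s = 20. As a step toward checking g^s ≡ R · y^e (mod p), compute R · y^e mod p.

Squares mod 1523: 1462^1≡1462, 1462^2≡675, 1462^4≡248, 1462^8≡584, 1462^16≡1427, 1462^32≡78, 1462^64≡1515, 1462^128≡64, 1462^256≡1050
399 = 256 + 128 + 8 + 4 + 2 + 1, so 1462^399 ≡ 1050·64·584·248·675·1462 ≡ 196 (mod 1523)
R · y^e ≡ 341·196 = 66836 ≡ 1347 (mod 1523)

1347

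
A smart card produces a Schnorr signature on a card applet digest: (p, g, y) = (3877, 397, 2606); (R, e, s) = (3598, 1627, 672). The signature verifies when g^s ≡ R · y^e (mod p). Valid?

yes

g^s mod p:
397^672 mod 3877 = 1227
R · y^e mod p:
2606^1627 mod 3877 = 1413
3598·1413 = 5083974 ≡ 1227 (mod 3877)
1227 ≡ 1227 (mod 3877); signature holds.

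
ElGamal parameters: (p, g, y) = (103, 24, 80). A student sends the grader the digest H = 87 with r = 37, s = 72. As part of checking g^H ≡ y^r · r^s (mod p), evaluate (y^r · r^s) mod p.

42

80^2 = 6400 ≡ 14
80^4 ≡ 14^2 = 196 ≡ 93
80^8 ≡ 93^2 = 8649 ≡ 100
80^16 ≡ 100^2 = 10000 ≡ 9
80^32 ≡ 9^2 = 81
37 = 32 + 4 + 1, so 80^37 ≡ 81·93·80 ≡ 90 (mod 103)
37^2 = 1369 ≡ 30
37^4 ≡ 30^2 = 900 ≡ 76
37^8 ≡ 76^2 = 5776 ≡ 8
37^16 ≡ 8^2 = 64
37^32 ≡ 64^2 = 4096 ≡ 79
37^64 ≡ 79^2 = 6241 ≡ 61
72 = 64 + 8, so 37^72 ≡ 61·8 ≡ 76 (mod 103)
y^r · r^s ≡ 90·76 = 6840 ≡ 42 (mod 103)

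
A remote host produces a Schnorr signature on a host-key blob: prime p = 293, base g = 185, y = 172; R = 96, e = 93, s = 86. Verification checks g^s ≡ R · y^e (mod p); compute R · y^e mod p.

167

172^2 = 29584 ≡ 284
172^4 ≡ 284^2 = 80656 ≡ 81
172^8 ≡ 81^2 = 6561 ≡ 115
172^16 ≡ 115^2 = 13225 ≡ 40
172^32 ≡ 40^2 = 1600 ≡ 135
172^64 ≡ 135^2 = 18225 ≡ 59
93 = 64 + 16 + 8 + 4 + 1, so 172^93 ≡ 59·40·115·81·172 ≡ 17 (mod 293)
R · y^e ≡ 96·17 = 1632 ≡ 167 (mod 293)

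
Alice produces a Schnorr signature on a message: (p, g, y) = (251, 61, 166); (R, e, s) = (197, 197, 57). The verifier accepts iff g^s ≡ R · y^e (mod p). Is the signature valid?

valid

g^s mod p:
61^57 mod 251 = 24
R · y^e mod p:
166^197 mod 251 = 139
197·139 = 27383 ≡ 24 (mod 251)
24 ≡ 24 (mod 251); signature holds.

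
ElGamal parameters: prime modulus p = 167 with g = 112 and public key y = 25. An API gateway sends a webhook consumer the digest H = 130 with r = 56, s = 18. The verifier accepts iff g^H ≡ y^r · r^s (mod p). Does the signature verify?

Left side g^H mod p:
Squares mod 167: 112^1≡112, 112^2≡19, 112^4≡27, 112^8≡61, 112^16≡47, 112^32≡38, 112^64≡108, 112^128≡141
130 = 128 + 2, so 112^130 ≡ 141·19 ≡ 7 (mod 167)
Right side y^r · r^s mod p:
Squares mod 167: 25^1≡25, 25^2≡124, 25^4≡12, 25^8≡144, 25^16≡28, 25^32≡116
56 = 32 + 16 + 8, so 25^56 ≡ 116·28·144 ≡ 112 (mod 167)
Squares mod 167: 56^1≡56, 56^2≡130, 56^4≡33, 56^8≡87, 56^16≡54
18 = 16 + 2, so 56^18 ≡ 54·130 ≡ 6 (mod 167)
112·6 = 672 ≡ 4 (mod 167)
7 ≠ 4, so verification fails.

does not verify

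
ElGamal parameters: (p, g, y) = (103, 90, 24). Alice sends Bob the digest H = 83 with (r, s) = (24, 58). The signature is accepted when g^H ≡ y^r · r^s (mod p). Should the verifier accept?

Left side g^H mod p:
90^2 = 8100 ≡ 66
90^4 ≡ 66^2 = 4356 ≡ 30
90^8 ≡ 30^2 = 900 ≡ 76
90^16 ≡ 76^2 = 5776 ≡ 8
90^32 ≡ 8^2 = 64
90^64 ≡ 64^2 = 4096 ≡ 79
83 = 64 + 16 + 2 + 1, so 90^83 ≡ 79·8·66·90 ≡ 39 (mod 103)
Right side y^r · r^s mod p:
24^2 = 576 ≡ 61
24^4 ≡ 61^2 = 3721 ≡ 13
24^8 ≡ 13^2 = 169 ≡ 66
24^16 ≡ 66^2 = 4356 ≡ 30
24 = 16 + 8, so 24^24 ≡ 30·66 ≡ 23 (mod 103)
24^2 = 576 ≡ 61
24^4 ≡ 61^2 = 3721 ≡ 13
24^8 ≡ 13^2 = 169 ≡ 66
24^16 ≡ 66^2 = 4356 ≡ 30
24^32 ≡ 30^2 = 900 ≡ 76
58 = 32 + 16 + 8 + 2, so 24^58 ≡ 76·30·66·61 ≡ 23 (mod 103)
23·23 = 529 ≡ 14 (mod 103)
39 ≠ 14, so verification fails.

reject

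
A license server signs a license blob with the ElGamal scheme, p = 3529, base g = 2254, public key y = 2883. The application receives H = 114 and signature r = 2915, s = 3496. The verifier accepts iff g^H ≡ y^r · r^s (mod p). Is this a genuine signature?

Left side g^H mod p:
2254^2 = 5080516 ≡ 2285
2254^4 ≡ 2285^2 = 5221225 ≡ 1834
2254^8 ≡ 1834^2 = 3363556 ≡ 419
2254^16 ≡ 419^2 = 175561 ≡ 2640
2254^32 ≡ 2640^2 = 6969600 ≡ 3354
2254^64 ≡ 3354^2 = 11249316 ≡ 2393
114 = 64 + 32 + 16 + 2, so 2254^114 ≡ 2393·3354·2640·2285 ≡ 730 (mod 3529)
Right side y^r · r^s mod p:
2883^2 = 8311689 ≡ 894
2883^4 ≡ 894^2 = 799236 ≡ 1682
2883^8 ≡ 1682^2 = 2829124 ≡ 2395
2883^16 ≡ 2395^2 = 5736025 ≡ 1400
2883^32 ≡ 1400^2 = 1960000 ≡ 1405
2883^64 ≡ 1405^2 = 1974025 ≡ 1314
2883^128 ≡ 1314^2 = 1726596 ≡ 915
2883^256 ≡ 915^2 = 837225 ≡ 852
2883^512 ≡ 852^2 = 725904 ≡ 2459
2883^1024 ≡ 2459^2 = 6046681 ≡ 1504
2883^2048 ≡ 1504^2 = 2262016 ≡ 3456
2915 = 2048 + 512 + 256 + 64 + 32 + 2 + 1, so 2883^2915 ≡ 3456·2459·852·1314·1405·894·2883 ≡ 2240 (mod 3529)
2915^2 = 8497225 ≡ 2922
2915^4 ≡ 2922^2 = 8538084 ≡ 1433
2915^8 ≡ 1433^2 = 2053489 ≡ 3140
2915^16 ≡ 3140^2 = 9859600 ≡ 3103
2915^32 ≡ 3103^2 = 9628609 ≡ 1497
2915^64 ≡ 1497^2 = 2241009 ≡ 94
2915^128 ≡ 94^2 = 8836 ≡ 1778
2915^256 ≡ 1778^2 = 3161284 ≡ 2829
2915^512 ≡ 2829^2 = 8003241 ≡ 2998
2915^1024 ≡ 2998^2 = 8988004 ≡ 3170
2915^2048 ≡ 3170^2 = 10048900 ≡ 1837
3496 = 2048 + 1024 + 256 + 128 + 32 + 8, so 2915^3496 ≡ 1837·3170·2829·1778·1497·3140 ≡ 1405 (mod 3529)
2240·1405 = 3147200 ≡ 2861 (mod 3529)
730 ≠ 2861, so verification fails.

forged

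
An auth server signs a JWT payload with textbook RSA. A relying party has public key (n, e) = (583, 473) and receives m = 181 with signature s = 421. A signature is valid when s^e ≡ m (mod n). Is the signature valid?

s^473 mod 583 = 181
181 = m, so the signature checks out.

valid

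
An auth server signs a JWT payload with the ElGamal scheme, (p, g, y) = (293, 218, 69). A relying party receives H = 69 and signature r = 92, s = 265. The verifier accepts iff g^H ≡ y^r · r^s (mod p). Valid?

Left side g^H mod p:
218^2 = 47524 ≡ 58
218^4 ≡ 58^2 = 3364 ≡ 141
218^8 ≡ 141^2 = 19881 ≡ 250
218^16 ≡ 250^2 = 62500 ≡ 91
218^32 ≡ 91^2 = 8281 ≡ 77
218^64 ≡ 77^2 = 5929 ≡ 69
69 = 64 + 4 + 1, so 218^69 ≡ 69·141·218 ≡ 188 (mod 293)
Right side y^r · r^s mod p:
69^2 = 4761 ≡ 73
69^4 ≡ 73^2 = 5329 ≡ 55
69^8 ≡ 55^2 = 3025 ≡ 95
69^16 ≡ 95^2 = 9025 ≡ 235
69^32 ≡ 235^2 = 55225 ≡ 141
69^64 ≡ 141^2 = 19881 ≡ 250
92 = 64 + 16 + 8 + 4, so 69^92 ≡ 250·235·95·55 ≡ 268 (mod 293)
92^2 = 8464 ≡ 260
92^4 ≡ 260^2 = 67600 ≡ 210
92^8 ≡ 210^2 = 44100 ≡ 150
92^16 ≡ 150^2 = 22500 ≡ 232
92^32 ≡ 232^2 = 53824 ≡ 205
92^64 ≡ 205^2 = 42025 ≡ 126
92^128 ≡ 126^2 = 15876 ≡ 54
92^256 ≡ 54^2 = 2916 ≡ 279
265 = 256 + 8 + 1, so 92^265 ≡ 279·150·92 ≡ 180 (mod 293)
268·180 = 48240 ≡ 188 (mod 293)
188 ≡ 188 (mod 293), so the signature is genuine.

yes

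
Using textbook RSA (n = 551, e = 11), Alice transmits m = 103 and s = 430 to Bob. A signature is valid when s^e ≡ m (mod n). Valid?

yes

s^2 ≡ 430^2 = 184900 ≡ 315
s^4 ≡ 315^2 = 99225 ≡ 45
s^8 ≡ 45^2 = 2025 ≡ 372
11 = 8 + 2 + 1, so s^11 ≡ 372·315·430 ≡ 103 (mod 551)
Since 103 equals the digest 103, verification succeeds.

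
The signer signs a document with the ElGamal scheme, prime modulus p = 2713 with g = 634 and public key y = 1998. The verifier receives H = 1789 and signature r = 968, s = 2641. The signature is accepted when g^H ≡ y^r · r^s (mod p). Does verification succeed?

fails

Left side g^H mod p:
634^1789 mod 2713 = 957
Right side y^r · r^s mod p:
1998^968 mod 2713 = 175
968^2641 mod 2713 = 867
175·867 = 151725 ≡ 2510 (mod 2713)
957 ≠ 2510, so verification fails.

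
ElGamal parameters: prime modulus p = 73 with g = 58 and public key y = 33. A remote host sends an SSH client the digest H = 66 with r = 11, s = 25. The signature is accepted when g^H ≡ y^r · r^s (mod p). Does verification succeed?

passes

Left side g^H mod p:
58^2 = 3364 ≡ 6
58^4 ≡ 6^2 = 36
58^8 ≡ 36^2 = 1296 ≡ 55
58^16 ≡ 55^2 = 3025 ≡ 32
58^32 ≡ 32^2 = 1024 ≡ 2
58^64 ≡ 2^2 = 4
66 = 64 + 2, so 58^66 ≡ 4·6 ≡ 24 (mod 73)
Right side y^r · r^s mod p:
33^2 = 1089 ≡ 67
33^4 ≡ 67^2 = 4489 ≡ 36
33^8 ≡ 36^2 = 1296 ≡ 55
11 = 8 + 2 + 1, so 33^11 ≡ 55·67·33 ≡ 60 (mod 73)
11^2 = 121 ≡ 48
11^4 ≡ 48^2 = 2304 ≡ 41
11^8 ≡ 41^2 = 1681 ≡ 2
11^16 ≡ 2^2 = 4
25 = 16 + 8 + 1, so 11^25 ≡ 4·2·11 ≡ 15 (mod 73)
60·15 = 900 ≡ 24 (mod 73)
24 ≡ 24 (mod 73), so the signature is genuine.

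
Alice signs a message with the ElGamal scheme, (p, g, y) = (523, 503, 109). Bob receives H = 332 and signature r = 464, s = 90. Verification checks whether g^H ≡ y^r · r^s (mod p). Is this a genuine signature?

genuine

Left side g^H mod p:
503^2 = 253009 ≡ 400
503^4 ≡ 400^2 = 160000 ≡ 485
503^8 ≡ 485^2 = 235225 ≡ 398
503^16 ≡ 398^2 = 158404 ≡ 458
503^32 ≡ 458^2 = 209764 ≡ 41
503^64 ≡ 41^2 = 1681 ≡ 112
503^128 ≡ 112^2 = 12544 ≡ 515
503^256 ≡ 515^2 = 265225 ≡ 64
332 = 256 + 64 + 8 + 4, so 503^332 ≡ 64·112·398·485 ≡ 177 (mod 523)
Right side y^r · r^s mod p:
109^2 = 11881 ≡ 375
109^4 ≡ 375^2 = 140625 ≡ 461
109^8 ≡ 461^2 = 212521 ≡ 183
109^16 ≡ 183^2 = 33489 ≡ 17
109^32 ≡ 17^2 = 289
109^64 ≡ 289^2 = 83521 ≡ 364
109^128 ≡ 364^2 = 132496 ≡ 177
109^256 ≡ 177^2 = 31329 ≡ 472
464 = 256 + 128 + 64 + 16, so 109^464 ≡ 472·177·364·17 ≡ 462 (mod 523)
464^2 = 215296 ≡ 343
464^4 ≡ 343^2 = 117649 ≡ 497
464^8 ≡ 497^2 = 247009 ≡ 153
464^16 ≡ 153^2 = 23409 ≡ 397
464^32 ≡ 397^2 = 157609 ≡ 186
464^64 ≡ 186^2 = 34596 ≡ 78
90 = 64 + 16 + 8 + 2, so 464^90 ≡ 78·397·153·343 ≡ 160 (mod 523)
462·160 = 73920 ≡ 177 (mod 523)
177 ≡ 177 (mod 523), so the signature is genuine.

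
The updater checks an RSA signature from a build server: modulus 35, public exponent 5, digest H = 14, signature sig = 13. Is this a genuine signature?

forged

sig^2 ≡ 13^2 = 169 ≡ 29
sig^4 ≡ 29^2 = 841 ≡ 1
5 = 4 + 1, so sig^5 ≡ 1·13 ≡ 13 (mod 35)
13 ≠ 14, so verification fails.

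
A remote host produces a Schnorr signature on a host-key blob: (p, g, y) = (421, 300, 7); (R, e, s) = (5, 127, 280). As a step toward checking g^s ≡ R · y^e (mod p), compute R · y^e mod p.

7^2 = 49
7^4 ≡ 49^2 = 2401 ≡ 296
7^8 ≡ 296^2 = 87616 ≡ 48
7^16 ≡ 48^2 = 2304 ≡ 199
7^32 ≡ 199^2 = 39601 ≡ 27
7^64 ≡ 27^2 = 729 ≡ 308
127 = 64 + 32 + 16 + 8 + 4 + 2 + 1, so 7^127 ≡ 308·27·199·48·296·49·7 ≡ 80 (mod 421)
R · y^e ≡ 5·80 = 400 ≡ 400 (mod 421)

400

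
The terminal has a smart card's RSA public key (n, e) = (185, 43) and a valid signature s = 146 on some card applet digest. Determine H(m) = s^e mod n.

s^2 ≡ 146^2 = 21316 ≡ 41
s^4 ≡ 41^2 = 1681 ≡ 16
s^8 ≡ 16^2 = 256 ≡ 71
s^16 ≡ 71^2 = 5041 ≡ 46
s^32 ≡ 46^2 = 2116 ≡ 81
43 = 32 + 8 + 2 + 1, so s^43 ≡ 81·71·41·146 ≡ 131 (mod 185)

131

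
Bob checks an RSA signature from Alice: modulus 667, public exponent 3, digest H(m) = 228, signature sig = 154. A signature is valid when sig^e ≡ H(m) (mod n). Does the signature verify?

does not verify

sig^2 ≡ 154^2 = 23716 ≡ 371
3 = 2 + 1, so sig^3 ≡ 371·154 ≡ 439 (mod 667)
The recovered value 439 does not match the digest 228.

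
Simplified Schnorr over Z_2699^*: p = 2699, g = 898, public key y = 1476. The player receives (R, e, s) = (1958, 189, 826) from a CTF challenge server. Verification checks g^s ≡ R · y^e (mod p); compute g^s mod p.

309

Squares mod 2699: 898^1≡898, 898^2≡2102, 898^4≡141, 898^8≡988, 898^16≡1805, 898^32≡332, 898^64≡2264, 898^128≡295, 898^256≡657, 898^512≡2508
826 = 512 + 256 + 32 + 16 + 8 + 2, so 898^826 ≡ 2508·657·332·1805·988·2102 ≡ 309 (mod 2699)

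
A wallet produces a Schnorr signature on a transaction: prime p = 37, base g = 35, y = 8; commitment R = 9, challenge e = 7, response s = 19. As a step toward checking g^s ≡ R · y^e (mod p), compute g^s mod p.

2

35^2 = 1225 ≡ 4
35^4 ≡ 4^2 = 16
35^8 ≡ 16^2 = 256 ≡ 34
35^16 ≡ 34^2 = 1156 ≡ 9
19 = 16 + 2 + 1, so 35^19 ≡ 9·4·35 ≡ 2 (mod 37)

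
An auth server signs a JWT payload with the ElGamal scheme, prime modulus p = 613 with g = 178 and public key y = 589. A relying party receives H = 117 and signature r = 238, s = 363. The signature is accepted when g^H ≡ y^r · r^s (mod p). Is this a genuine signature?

genuine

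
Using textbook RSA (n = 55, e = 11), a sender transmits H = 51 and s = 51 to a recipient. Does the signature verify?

s^2 ≡ 51^2 = 2601 ≡ 16
s^4 ≡ 16^2 = 256 ≡ 36
s^8 ≡ 36^2 = 1296 ≡ 31
11 = 8 + 2 + 1, so s^11 ≡ 31·16·51 ≡ 51 (mod 55)
Since 51 equals the digest 51, verification succeeds.

verifies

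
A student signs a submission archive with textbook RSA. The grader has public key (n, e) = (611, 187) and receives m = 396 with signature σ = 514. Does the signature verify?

Squares mod 611: σ^1≡514, σ^2≡244, σ^4≡269, σ^8≡263, σ^16≡126, σ^32≡601, σ^64≡100, σ^128≡224
187 = 128 + 32 + 16 + 8 + 2 + 1, so σ^187 ≡ 224·601·126·263·244·514 ≡ 396 (mod 611)
Since 396 equals the digest 396, verification succeeds.

verifies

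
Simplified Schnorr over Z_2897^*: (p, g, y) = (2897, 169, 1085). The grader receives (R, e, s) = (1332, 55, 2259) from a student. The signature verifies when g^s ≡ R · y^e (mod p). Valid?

no

g^s mod p:
169^2 = 28561 ≡ 2488
169^4 ≡ 2488^2 = 6190144 ≡ 2152
169^8 ≡ 2152^2 = 4631104 ≡ 1698
169^16 ≡ 1698^2 = 2883204 ≡ 689
169^32 ≡ 689^2 = 474721 ≡ 2510
169^64 ≡ 2510^2 = 6300100 ≡ 2022
169^128 ≡ 2022^2 = 4088484 ≡ 817
169^256 ≡ 817^2 = 667489 ≡ 1179
169^512 ≡ 1179^2 = 1390041 ≡ 2378
169^1024 ≡ 2378^2 = 5654884 ≡ 2837
169^2048 ≡ 2837^2 = 8048569 ≡ 703
2259 = 2048 + 128 + 64 + 16 + 2 + 1, so 169^2259 ≡ 703·817·2022·689·2488·169 ≡ 330 (mod 2897)
R · y^e mod p:
1085^2 = 1177225 ≡ 1043
1085^4 ≡ 1043^2 = 1087849 ≡ 1474
1085^8 ≡ 1474^2 = 2172676 ≡ 2823
1085^16 ≡ 2823^2 = 7969329 ≡ 2579
1085^32 ≡ 2579^2 = 6651241 ≡ 2626
55 = 32 + 16 + 4 + 2 + 1, so 1085^55 ≡ 2626·2579·1474·1043·1085 ≡ 373 (mod 2897)
1332·373 = 496836 ≡ 1449 (mod 2897)
330 ≠ 1449; the check fails.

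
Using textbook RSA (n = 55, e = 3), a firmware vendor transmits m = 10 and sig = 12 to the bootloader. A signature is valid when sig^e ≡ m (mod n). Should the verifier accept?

reject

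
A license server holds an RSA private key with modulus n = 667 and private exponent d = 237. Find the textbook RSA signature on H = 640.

159

H^237 mod 667 = 159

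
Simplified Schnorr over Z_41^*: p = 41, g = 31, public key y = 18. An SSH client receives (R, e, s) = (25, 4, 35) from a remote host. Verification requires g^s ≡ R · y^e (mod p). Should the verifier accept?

reject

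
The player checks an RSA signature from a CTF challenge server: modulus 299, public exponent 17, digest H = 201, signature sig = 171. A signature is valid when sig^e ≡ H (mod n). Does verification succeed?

Squares mod 299: sig^1≡171, sig^2≡238, sig^4≡133, sig^8≡48, sig^16≡211
17 = 16 + 1, so sig^17 ≡ 211·171 ≡ 201 (mod 299)
201 = H, so the signature checks out.

passes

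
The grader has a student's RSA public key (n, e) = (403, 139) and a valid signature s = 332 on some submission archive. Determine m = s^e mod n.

383

s^2 ≡ 332^2 = 110224 ≡ 205
s^4 ≡ 205^2 = 42025 ≡ 113
s^8 ≡ 113^2 = 12769 ≡ 276
s^16 ≡ 276^2 = 76176 ≡ 9
s^32 ≡ 9^2 = 81
s^64 ≡ 81^2 = 6561 ≡ 113
s^128 ≡ 113^2 = 12769 ≡ 276
139 = 128 + 8 + 2 + 1, so s^139 ≡ 276·276·205·332 ≡ 383 (mod 403)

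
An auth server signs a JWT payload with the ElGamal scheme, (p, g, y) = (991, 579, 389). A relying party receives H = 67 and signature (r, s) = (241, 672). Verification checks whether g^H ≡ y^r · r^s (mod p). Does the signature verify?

Left side g^H mod p:
579^2 = 335241 ≡ 283
579^4 ≡ 283^2 = 80089 ≡ 809
579^8 ≡ 809^2 = 654481 ≡ 421
579^16 ≡ 421^2 = 177241 ≡ 843
579^32 ≡ 843^2 = 710649 ≡ 102
579^64 ≡ 102^2 = 10404 ≡ 494
67 = 64 + 2 + 1, so 579^67 ≡ 494·283·579 ≡ 478 (mod 991)
Right side y^r · r^s mod p:
389^2 = 151321 ≡ 689
389^4 ≡ 689^2 = 474721 ≡ 32
389^8 ≡ 32^2 = 1024 ≡ 33
389^16 ≡ 33^2 = 1089 ≡ 98
389^32 ≡ 98^2 = 9604 ≡ 685
389^64 ≡ 685^2 = 469225 ≡ 482
389^128 ≡ 482^2 = 232324 ≡ 430
241 = 128 + 64 + 32 + 16 + 1, so 389^241 ≡ 430·482·685·98·389 ≡ 438 (mod 991)
241^2 = 58081 ≡ 603
241^4 ≡ 603^2 = 363609 ≡ 903
241^8 ≡ 903^2 = 815409 ≡ 807
241^16 ≡ 807^2 = 651249 ≡ 162
241^32 ≡ 162^2 = 26244 ≡ 478
241^64 ≡ 478^2 = 228484 ≡ 554
241^128 ≡ 554^2 = 306916 ≡ 697
241^256 ≡ 697^2 = 485809 ≡ 219
241^512 ≡ 219^2 = 47961 ≡ 393
672 = 512 + 128 + 32, so 241^672 ≡ 393·697·478 ≡ 345 (mod 991)
438·345 = 151110 ≡ 478 (mod 991)
478 ≡ 478 (mod 991), so the signature is genuine.

verifies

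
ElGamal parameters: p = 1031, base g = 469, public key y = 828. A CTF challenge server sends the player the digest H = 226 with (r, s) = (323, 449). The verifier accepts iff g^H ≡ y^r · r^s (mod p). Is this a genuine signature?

genuine

Left side g^H mod p:
469^226 mod 1031 = 365
Right side y^r · r^s mod p:
828^323 mod 1031 = 297
323^449 mod 1031 = 29
297·29 = 8613 ≡ 365 (mod 1031)
365 ≡ 365 (mod 1031), so the signature is genuine.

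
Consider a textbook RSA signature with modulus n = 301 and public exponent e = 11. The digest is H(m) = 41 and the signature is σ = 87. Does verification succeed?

Squares mod 301: σ^1≡87, σ^2≡44, σ^4≡130, σ^8≡44
11 = 8 + 2 + 1, so σ^11 ≡ 44·44·87 ≡ 173 (mod 301)
σ^11 mod 301 = 173, but H(m) = 41.

fails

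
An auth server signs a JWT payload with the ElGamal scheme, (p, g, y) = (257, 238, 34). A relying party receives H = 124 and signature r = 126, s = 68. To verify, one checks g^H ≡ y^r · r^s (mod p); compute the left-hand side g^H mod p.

35

Squares mod 257: 238^1≡238, 238^2≡104, 238^4≡22, 238^8≡227, 238^16≡129, 238^32≡193, 238^64≡241
124 = 64 + 32 + 16 + 8 + 4, so 238^124 ≡ 241·193·129·227·22 ≡ 35 (mod 257)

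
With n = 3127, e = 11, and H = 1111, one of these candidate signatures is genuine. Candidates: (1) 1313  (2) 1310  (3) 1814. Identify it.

Candidate 1: Squares mod 3127: 1313^1≡1313, 1313^2≡992, 1313^4≡2186, 1313^8≡540; 11 = 8 + 2 + 1, so 1313^11 ≡ 540·992·1313 ≡ 1111 (mod 3127)
  → matches H = 1111
Candidate 2: Squares mod 3127: 1310^1≡1310, 1310^2≡2504, 1310^4≡381, 1310^8≡1319; 11 = 8 + 2 + 1, so 1310^11 ≡ 1319·2504·1310 ≡ 534 (mod 3127)
Candidate 3: Squares mod 3127: 1814^1≡1814, 1814^2≡992, 1814^4≡2186, 1814^8≡540; 11 = 8 + 2 + 1, so 1814^11 ≡ 540·992·1814 ≡ 2016 (mod 3127)

1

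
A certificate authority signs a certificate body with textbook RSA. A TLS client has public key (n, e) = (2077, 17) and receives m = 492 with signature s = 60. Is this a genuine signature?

s^2 ≡ 60^2 = 3600 ≡ 1523
s^4 ≡ 1523^2 = 2319529 ≡ 1597
s^8 ≡ 1597^2 = 2550409 ≡ 1930
s^16 ≡ 1930^2 = 3724900 ≡ 839
17 = 16 + 1, so s^17 ≡ 839·60 ≡ 492 (mod 2077)
492 = m, so the signature checks out.

genuine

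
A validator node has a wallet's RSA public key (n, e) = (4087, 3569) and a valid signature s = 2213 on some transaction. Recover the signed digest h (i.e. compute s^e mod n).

s^2 ≡ 2213^2 = 4897369 ≡ 1143
s^4 ≡ 1143^2 = 1306449 ≡ 2696
s^8 ≡ 2696^2 = 7268416 ≡ 1730
s^16 ≡ 1730^2 = 2992900 ≡ 1216
s^32 ≡ 1216^2 = 1478656 ≡ 3249
s^64 ≡ 3249^2 = 10556001 ≡ 3367
s^128 ≡ 3367^2 = 11336689 ≡ 3438
s^256 ≡ 3438^2 = 11819844 ≡ 240
s^512 ≡ 240^2 = 57600 ≡ 382
s^1024 ≡ 382^2 = 145924 ≡ 2879
s^2048 ≡ 2879^2 = 8288641 ≡ 205
3569 = 2048 + 1024 + 256 + 128 + 64 + 32 + 16 + 1, so s^3569 ≡ 205·2879·240·3438·3367·3249·1216·2213 ≡ 836 (mod 4087)

836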